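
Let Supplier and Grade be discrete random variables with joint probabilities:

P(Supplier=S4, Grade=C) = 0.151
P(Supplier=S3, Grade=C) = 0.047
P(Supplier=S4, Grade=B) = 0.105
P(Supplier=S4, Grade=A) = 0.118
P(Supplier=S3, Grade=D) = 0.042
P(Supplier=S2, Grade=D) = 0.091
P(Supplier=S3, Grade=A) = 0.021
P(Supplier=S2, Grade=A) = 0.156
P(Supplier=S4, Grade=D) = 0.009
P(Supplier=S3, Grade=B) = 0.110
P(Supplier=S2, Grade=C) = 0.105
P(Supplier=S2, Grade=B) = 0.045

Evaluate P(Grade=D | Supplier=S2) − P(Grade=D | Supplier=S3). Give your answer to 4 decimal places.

P(Supplier=S2) = 0.156 + 0.045 + 0.105 + 0.091 = 0.397; P(Grade=D | Supplier=S2) = 0.091/0.397 = 0.22922.
P(Supplier=S3) = 0.021 + 0.110 + 0.047 + 0.042 = 0.220; P(Grade=D | Supplier=S3) = 0.042/0.220 = 0.19091.
Difference = 0.0383.

0.0383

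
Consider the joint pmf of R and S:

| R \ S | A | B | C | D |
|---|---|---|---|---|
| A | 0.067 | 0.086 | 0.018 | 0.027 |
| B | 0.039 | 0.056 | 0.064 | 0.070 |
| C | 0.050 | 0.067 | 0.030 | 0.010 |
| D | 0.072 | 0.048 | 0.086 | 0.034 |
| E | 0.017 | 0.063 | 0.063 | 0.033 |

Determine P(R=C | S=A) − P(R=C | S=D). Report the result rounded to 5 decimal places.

P(S=A) = 0.067 + 0.039 + 0.050 + 0.072 + 0.017 = 0.245; P(R=C | S=A) = 0.050/0.245 = 0.204082.
P(S=D) = 0.027 + 0.070 + 0.010 + 0.034 + 0.033 = 0.174; P(R=C | S=D) = 0.010/0.174 = 0.057471.
Difference = 0.14661.

0.14661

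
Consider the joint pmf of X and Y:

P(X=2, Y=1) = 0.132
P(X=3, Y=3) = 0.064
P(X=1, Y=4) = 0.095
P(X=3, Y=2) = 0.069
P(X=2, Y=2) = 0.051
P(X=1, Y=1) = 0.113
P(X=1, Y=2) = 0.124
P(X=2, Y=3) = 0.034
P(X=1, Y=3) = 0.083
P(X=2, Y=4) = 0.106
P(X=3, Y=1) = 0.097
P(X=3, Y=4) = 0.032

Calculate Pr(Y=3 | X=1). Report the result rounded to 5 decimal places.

0.20000

P(X=1) = 0.113 + 0.124 + 0.083 + 0.095 = 0.415.
P(Y=3 | X=1) = 0.083/0.415 = 0.20000.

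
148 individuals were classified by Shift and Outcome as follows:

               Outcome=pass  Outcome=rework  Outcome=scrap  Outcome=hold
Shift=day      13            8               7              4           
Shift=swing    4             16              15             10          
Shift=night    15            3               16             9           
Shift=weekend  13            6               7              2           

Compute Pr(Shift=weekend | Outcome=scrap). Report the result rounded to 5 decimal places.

Total with Outcome=scrap: 7 + 15 + 16 + 7 = 45.
P(Shift=weekend | Outcome=scrap) = 7/45 = 0.15556.

0.15556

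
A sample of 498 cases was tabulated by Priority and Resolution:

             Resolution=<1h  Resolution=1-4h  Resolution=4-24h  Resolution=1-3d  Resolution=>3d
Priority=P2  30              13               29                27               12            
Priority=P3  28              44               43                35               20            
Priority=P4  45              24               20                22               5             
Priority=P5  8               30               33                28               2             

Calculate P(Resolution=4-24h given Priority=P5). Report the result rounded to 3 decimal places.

Total with Priority=P5: 8 + 30 + 33 + 28 + 2 = 101.
P(Resolution=4-24h | Priority=P5) = 33/101 = 0.327.

0.327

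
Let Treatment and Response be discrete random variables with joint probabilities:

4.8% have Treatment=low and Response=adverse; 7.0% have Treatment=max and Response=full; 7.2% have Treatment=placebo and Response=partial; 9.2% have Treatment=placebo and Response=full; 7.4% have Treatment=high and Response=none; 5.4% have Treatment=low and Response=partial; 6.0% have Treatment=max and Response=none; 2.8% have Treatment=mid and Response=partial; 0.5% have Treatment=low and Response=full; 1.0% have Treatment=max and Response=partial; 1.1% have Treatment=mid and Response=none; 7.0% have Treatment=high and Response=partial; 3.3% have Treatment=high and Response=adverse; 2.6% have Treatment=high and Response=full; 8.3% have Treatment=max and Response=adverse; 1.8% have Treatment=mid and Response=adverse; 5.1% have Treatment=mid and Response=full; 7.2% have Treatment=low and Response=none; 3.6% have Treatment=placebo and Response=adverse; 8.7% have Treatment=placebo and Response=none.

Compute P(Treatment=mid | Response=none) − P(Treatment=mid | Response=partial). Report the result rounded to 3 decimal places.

P(Response=none) = 0.087 + 0.072 + 0.011 + 0.074 + 0.060 = 0.304; P(Treatment=mid | Response=none) = 0.011/0.304 = 0.0362.
P(Response=partial) = 0.072 + 0.054 + 0.028 + 0.070 + 0.010 = 0.234; P(Treatment=mid | Response=partial) = 0.028/0.234 = 0.1197.
Difference = -0.083.

-0.083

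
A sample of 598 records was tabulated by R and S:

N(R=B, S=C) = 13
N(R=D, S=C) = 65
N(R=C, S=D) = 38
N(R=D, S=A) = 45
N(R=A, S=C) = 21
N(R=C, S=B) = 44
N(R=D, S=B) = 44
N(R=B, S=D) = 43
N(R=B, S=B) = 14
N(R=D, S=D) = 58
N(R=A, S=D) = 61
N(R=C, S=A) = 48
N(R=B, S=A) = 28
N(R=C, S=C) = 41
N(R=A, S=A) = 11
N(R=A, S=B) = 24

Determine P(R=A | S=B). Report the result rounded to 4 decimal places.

Total with S=B: 24 + 14 + 44 + 44 = 126.
P(R=A | S=B) = 24/126 = 0.1905.

0.1905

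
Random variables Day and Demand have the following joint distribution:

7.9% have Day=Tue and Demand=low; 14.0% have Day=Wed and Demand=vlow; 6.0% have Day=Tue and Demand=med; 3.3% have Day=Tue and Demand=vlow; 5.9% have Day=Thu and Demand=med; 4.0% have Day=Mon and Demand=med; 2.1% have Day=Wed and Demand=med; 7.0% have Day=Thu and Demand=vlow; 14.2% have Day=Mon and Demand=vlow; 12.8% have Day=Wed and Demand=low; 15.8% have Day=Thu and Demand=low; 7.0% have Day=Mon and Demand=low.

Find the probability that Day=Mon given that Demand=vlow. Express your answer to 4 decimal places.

0.3688

P(Demand=vlow) = 0.142 + 0.033 + 0.140 + 0.070 = 0.385.
P(Day=Mon | Demand=vlow) = 0.142/0.385 = 0.3688.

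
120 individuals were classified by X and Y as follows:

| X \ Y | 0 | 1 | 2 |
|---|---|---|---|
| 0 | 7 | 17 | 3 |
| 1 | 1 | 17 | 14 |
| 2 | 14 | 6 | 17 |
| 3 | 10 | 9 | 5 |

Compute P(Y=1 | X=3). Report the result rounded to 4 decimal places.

0.3750

Total with X=3: 10 + 9 + 5 = 24.
P(Y=1 | X=3) = 9/24 = 0.3750.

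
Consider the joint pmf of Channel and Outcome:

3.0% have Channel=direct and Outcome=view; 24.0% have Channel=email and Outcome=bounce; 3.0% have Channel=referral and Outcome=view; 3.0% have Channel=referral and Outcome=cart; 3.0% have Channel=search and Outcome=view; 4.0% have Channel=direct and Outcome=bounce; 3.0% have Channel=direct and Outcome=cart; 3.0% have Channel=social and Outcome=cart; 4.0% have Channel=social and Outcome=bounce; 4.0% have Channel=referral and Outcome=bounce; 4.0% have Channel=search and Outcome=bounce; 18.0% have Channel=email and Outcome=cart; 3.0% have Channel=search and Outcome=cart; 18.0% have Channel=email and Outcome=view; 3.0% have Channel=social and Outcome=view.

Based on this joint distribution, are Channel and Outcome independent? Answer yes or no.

Every cell satisfies P(Channel,Outcome) = P(Channel)·P(Outcome). For instance P(Channel=direct) = 0.100, P(Outcome=view) = 0.300, and 0.100×0.300 = 0.030 matches the joint entry. So Channel and Outcome are independent.

yes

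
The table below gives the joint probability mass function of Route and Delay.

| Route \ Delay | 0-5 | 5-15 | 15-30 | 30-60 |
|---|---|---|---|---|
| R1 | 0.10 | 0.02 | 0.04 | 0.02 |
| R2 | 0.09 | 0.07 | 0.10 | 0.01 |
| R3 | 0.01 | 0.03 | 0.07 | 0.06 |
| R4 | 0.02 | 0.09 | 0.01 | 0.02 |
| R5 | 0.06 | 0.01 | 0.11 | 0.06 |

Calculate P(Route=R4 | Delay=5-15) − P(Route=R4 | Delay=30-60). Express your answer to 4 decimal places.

0.2914

P(Delay=5-15) = 0.02 + 0.07 + 0.03 + 0.09 + 0.01 = 0.22; P(Route=R4 | Delay=5-15) = 0.09/0.22 = 0.40909.
P(Delay=30-60) = 0.02 + 0.01 + 0.06 + 0.02 + 0.06 = 0.17; P(Route=R4 | Delay=30-60) = 0.02/0.17 = 0.11765.
Difference = 0.2914.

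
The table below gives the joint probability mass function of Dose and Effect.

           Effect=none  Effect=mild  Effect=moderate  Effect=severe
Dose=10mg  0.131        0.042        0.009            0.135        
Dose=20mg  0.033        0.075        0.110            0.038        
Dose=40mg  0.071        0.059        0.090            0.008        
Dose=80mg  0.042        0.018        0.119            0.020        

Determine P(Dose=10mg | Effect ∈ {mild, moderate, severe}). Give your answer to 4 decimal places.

0.2573

P(Effect=mild) = 0.042 + 0.075 + 0.059 + 0.018 = 0.194.
P(Effect=moderate) = 0.009 + 0.110 + 0.090 + 0.119 = 0.328.
P(Effect=severe) = 0.135 + 0.038 + 0.008 + 0.020 = 0.201.
P(Effect ∈ {mild, moderate, severe}) = 0.194 + 0.328 + 0.201 = 0.723; P(Dose=10mg, Effect ∈ {mild, moderate, severe}) = 0.042 + 0.009 + 0.135 = 0.186.
P(Dose=10mg | Effect ∈ {mild, moderate, severe}) = 0.186/0.723 = 0.2573.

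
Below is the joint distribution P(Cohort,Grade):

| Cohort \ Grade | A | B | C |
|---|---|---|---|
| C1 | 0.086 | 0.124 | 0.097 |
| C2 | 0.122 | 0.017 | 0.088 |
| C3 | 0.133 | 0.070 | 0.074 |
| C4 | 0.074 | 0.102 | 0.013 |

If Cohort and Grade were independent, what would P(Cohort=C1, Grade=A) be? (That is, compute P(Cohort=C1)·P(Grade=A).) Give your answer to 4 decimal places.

P(Cohort=C1) = 0.086 + 0.124 + 0.097 = 0.307.
P(Grade=A) = 0.086 + 0.122 + 0.133 + 0.074 = 0.415.
Product: 0.307 × 0.415 = 0.1274.

0.1274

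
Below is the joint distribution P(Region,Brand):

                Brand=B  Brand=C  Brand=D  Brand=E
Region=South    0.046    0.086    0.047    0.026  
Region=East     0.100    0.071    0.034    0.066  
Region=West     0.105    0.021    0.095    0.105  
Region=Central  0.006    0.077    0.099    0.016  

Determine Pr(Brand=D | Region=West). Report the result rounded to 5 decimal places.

P(Region=West) = 0.105 + 0.021 + 0.095 + 0.105 = 0.326.
P(Brand=D | Region=West) = 0.095/0.326 = 0.29141.

0.29141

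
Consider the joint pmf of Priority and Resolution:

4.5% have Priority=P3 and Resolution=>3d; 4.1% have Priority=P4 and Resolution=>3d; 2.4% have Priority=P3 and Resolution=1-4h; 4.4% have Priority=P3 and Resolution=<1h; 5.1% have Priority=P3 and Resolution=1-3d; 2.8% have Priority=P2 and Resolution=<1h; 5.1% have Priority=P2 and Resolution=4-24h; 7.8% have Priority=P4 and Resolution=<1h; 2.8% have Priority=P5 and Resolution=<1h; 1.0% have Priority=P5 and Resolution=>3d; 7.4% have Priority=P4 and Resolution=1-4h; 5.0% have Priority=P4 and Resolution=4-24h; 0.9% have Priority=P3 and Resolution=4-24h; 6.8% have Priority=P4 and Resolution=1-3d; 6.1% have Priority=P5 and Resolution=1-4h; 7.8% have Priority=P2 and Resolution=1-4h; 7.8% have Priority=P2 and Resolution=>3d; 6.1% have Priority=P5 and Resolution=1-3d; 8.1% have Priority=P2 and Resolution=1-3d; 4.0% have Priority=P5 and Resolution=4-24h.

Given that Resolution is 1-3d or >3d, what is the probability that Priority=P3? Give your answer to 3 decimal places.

P(Resolution=1-3d) = 0.081 + 0.051 + 0.068 + 0.061 = 0.261.
P(Resolution=>3d) = 0.078 + 0.045 + 0.041 + 0.010 = 0.174.
P(Resolution ∈ {1-3d, >3d}) = 0.261 + 0.174 = 0.435; P(Priority=P3, Resolution ∈ {1-3d, >3d}) = 0.051 + 0.045 = 0.096.
P(Priority=P3 | Resolution ∈ {1-3d, >3d}) = 0.096/0.435 = 0.221.

0.221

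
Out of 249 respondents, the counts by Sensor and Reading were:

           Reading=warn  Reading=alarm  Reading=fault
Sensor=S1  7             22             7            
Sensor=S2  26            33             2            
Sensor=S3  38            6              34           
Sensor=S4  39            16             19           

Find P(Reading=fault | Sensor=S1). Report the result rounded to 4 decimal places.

0.1944

Total with Sensor=S1: 7 + 22 + 7 = 36.
P(Reading=fault | Sensor=S1) = 7/36 = 0.1944.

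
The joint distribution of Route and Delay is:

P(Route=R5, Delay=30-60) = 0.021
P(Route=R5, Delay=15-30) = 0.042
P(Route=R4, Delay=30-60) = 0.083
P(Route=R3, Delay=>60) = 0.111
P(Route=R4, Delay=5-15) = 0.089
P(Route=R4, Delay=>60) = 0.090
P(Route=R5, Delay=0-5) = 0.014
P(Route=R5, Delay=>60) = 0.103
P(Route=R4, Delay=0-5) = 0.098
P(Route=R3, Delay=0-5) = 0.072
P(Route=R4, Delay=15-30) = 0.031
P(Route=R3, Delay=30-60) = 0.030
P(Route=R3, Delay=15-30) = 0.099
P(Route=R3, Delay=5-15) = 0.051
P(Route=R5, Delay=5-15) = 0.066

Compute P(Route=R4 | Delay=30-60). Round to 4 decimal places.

0.6194

P(Delay=30-60) = 0.030 + 0.083 + 0.021 = 0.134.
P(Route=R4 | Delay=30-60) = 0.083/0.134 = 0.6194.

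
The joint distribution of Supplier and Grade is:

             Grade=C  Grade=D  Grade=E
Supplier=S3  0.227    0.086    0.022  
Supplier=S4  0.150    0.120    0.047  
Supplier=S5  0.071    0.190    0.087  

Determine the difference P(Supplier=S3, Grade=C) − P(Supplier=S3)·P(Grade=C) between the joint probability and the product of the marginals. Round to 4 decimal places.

0.0769

P(Supplier=S3) = 0.227 + 0.086 + 0.022 = 0.335.
P(Grade=C) = 0.227 + 0.150 + 0.071 = 0.448.
P(Supplier=S3, Grade=C) − P(Supplier=S3)P(Grade=C) = 0.227 − 0.335×0.448 = 0.0769.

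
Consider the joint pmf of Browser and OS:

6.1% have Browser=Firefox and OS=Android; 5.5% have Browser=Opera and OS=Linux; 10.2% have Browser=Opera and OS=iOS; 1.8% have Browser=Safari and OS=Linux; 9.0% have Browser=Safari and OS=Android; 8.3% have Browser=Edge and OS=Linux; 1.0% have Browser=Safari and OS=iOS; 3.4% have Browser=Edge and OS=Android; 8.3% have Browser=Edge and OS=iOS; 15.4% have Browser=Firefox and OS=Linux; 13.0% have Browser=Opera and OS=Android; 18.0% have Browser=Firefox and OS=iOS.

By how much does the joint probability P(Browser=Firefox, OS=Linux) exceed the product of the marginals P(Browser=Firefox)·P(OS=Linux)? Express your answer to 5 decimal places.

0.03155

P(Browser=Firefox) = 0.154 + 0.180 + 0.061 = 0.395.
P(OS=Linux) = 0.154 + 0.018 + 0.083 + 0.055 = 0.310.
P(Browser=Firefox, OS=Linux) − P(Browser=Firefox)P(OS=Linux) = 0.154 − 0.395×0.310 = 0.03155.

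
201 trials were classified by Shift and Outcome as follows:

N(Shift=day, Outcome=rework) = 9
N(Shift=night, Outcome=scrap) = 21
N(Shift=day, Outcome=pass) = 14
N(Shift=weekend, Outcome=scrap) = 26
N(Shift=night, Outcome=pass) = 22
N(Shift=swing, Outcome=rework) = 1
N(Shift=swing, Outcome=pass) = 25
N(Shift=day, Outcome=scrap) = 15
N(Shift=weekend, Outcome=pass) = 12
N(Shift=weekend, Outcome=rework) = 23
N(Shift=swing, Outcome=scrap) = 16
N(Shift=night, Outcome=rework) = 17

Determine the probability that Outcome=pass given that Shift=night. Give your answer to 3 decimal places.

0.367

Total with Shift=night: 22 + 17 + 21 = 60.
P(Outcome=pass | Shift=night) = 22/60 = 0.367.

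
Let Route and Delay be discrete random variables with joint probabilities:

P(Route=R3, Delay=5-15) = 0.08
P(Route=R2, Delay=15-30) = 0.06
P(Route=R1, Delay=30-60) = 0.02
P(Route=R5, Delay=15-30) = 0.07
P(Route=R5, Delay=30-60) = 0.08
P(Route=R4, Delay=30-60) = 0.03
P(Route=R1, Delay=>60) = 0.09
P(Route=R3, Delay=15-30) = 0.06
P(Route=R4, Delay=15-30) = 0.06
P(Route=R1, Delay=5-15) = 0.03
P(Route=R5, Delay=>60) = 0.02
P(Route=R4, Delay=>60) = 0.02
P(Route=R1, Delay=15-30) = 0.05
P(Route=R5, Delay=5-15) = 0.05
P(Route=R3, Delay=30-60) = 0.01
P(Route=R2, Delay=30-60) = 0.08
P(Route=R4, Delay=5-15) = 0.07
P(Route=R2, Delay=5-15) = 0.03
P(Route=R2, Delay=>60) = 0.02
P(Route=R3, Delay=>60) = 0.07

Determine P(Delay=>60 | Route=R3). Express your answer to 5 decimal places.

P(Route=R3) = 0.08 + 0.06 + 0.01 + 0.07 = 0.22.
P(Delay=>60 | Route=R3) = 0.07/0.22 = 0.31818.

0.31818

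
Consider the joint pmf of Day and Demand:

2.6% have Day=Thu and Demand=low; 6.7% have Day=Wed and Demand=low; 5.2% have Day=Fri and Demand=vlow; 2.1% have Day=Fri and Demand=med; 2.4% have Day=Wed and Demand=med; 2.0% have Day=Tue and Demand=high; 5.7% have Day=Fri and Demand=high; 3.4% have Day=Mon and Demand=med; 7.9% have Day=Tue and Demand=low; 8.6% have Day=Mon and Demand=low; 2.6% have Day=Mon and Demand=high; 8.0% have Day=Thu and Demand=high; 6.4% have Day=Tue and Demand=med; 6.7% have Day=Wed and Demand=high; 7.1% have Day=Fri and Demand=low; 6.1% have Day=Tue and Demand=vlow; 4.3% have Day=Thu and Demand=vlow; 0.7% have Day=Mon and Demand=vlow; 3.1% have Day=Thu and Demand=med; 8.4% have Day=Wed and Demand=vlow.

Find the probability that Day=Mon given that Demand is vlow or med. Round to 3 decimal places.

P(Demand=vlow) = 0.007 + 0.061 + 0.084 + 0.043 + 0.052 = 0.247.
P(Demand=med) = 0.034 + 0.064 + 0.024 + 0.031 + 0.021 = 0.174.
P(Demand ∈ {vlow, med}) = 0.247 + 0.174 = 0.421; P(Day=Mon, Demand ∈ {vlow, med}) = 0.007 + 0.034 = 0.041.
P(Day=Mon | Demand ∈ {vlow, med}) = 0.041/0.421 = 0.097.

0.097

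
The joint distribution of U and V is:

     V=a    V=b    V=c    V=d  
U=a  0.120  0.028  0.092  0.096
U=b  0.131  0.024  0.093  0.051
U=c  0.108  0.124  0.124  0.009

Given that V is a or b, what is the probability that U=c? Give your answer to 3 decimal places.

0.434

P(V=a) = 0.120 + 0.131 + 0.108 = 0.359.
P(V=b) = 0.028 + 0.024 + 0.124 = 0.176.
P(V ∈ {a, b}) = 0.359 + 0.176 = 0.535; P(U=c, V ∈ {a, b}) = 0.108 + 0.124 = 0.232.
P(U=c | V ∈ {a, b}) = 0.232/0.535 = 0.434.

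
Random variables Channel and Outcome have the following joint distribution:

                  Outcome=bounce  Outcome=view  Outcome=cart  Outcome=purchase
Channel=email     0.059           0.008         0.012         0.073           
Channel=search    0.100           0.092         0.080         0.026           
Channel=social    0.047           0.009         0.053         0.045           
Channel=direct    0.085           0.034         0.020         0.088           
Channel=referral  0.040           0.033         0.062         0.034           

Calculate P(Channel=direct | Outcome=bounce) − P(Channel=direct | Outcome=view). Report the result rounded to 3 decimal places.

0.064

P(Outcome=bounce) = 0.059 + 0.100 + 0.047 + 0.085 + 0.040 = 0.331; P(Channel=direct | Outcome=bounce) = 0.085/0.331 = 0.2568.
P(Outcome=view) = 0.008 + 0.092 + 0.009 + 0.034 + 0.033 = 0.176; P(Channel=direct | Outcome=view) = 0.034/0.176 = 0.1932.
Difference = 0.064.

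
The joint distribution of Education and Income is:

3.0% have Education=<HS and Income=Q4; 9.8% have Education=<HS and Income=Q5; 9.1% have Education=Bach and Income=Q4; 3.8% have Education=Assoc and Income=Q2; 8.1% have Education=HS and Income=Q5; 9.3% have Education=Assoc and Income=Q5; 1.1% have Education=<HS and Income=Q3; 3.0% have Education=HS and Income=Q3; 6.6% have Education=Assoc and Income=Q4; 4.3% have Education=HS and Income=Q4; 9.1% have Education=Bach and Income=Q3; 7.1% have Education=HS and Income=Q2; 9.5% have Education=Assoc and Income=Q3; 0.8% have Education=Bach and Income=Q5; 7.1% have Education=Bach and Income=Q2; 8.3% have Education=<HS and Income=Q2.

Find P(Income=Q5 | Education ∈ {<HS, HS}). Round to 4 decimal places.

0.4004

P(Education=<HS) = 0.083 + 0.011 + 0.030 + 0.098 = 0.222.
P(Education=HS) = 0.071 + 0.030 + 0.043 + 0.081 = 0.225.
P(Education ∈ {<HS, HS}) = 0.222 + 0.225 = 0.447; P(Income=Q5, Education ∈ {<HS, HS}) = 0.098 + 0.081 = 0.179.
P(Income=Q5 | Education ∈ {<HS, HS}) = 0.179/0.447 = 0.4004.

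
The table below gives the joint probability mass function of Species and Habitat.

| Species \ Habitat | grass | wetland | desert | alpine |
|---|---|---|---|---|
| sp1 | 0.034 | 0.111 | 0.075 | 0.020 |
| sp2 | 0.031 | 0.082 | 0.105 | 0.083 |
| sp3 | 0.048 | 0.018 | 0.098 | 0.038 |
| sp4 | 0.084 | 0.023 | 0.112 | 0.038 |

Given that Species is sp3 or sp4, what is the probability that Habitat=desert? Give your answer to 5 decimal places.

P(Species=sp3) = 0.048 + 0.018 + 0.098 + 0.038 = 0.202.
P(Species=sp4) = 0.084 + 0.023 + 0.112 + 0.038 = 0.257.
P(Species ∈ {sp3, sp4}) = 0.202 + 0.257 = 0.459; P(Habitat=desert, Species ∈ {sp3, sp4}) = 0.098 + 0.112 = 0.210.
P(Habitat=desert | Species ∈ {sp3, sp4}) = 0.210/0.459 = 0.45752.

0.45752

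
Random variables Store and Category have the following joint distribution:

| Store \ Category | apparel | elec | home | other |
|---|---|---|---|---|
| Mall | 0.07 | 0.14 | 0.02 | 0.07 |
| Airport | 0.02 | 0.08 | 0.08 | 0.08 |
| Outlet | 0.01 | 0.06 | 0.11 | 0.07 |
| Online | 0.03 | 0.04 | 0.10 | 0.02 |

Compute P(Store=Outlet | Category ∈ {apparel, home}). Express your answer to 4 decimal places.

0.2727

P(Category=apparel) = 0.07 + 0.02 + 0.01 + 0.03 = 0.13.
P(Category=home) = 0.02 + 0.08 + 0.11 + 0.10 = 0.31.
P(Category ∈ {apparel, home}) = 0.13 + 0.31 = 0.44; P(Store=Outlet, Category ∈ {apparel, home}) = 0.01 + 0.11 = 0.12.
P(Store=Outlet | Category ∈ {apparel, home}) = 0.12/0.44 = 0.2727.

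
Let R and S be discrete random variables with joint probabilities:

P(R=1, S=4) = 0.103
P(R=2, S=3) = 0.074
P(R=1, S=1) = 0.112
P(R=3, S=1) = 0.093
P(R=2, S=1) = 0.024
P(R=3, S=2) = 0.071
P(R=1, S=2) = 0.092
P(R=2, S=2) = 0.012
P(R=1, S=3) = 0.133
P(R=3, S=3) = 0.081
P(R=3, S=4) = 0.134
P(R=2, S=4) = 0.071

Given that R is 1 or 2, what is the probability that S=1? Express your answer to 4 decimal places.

P(R=1) = 0.112 + 0.092 + 0.133 + 0.103 = 0.440.
P(R=2) = 0.024 + 0.012 + 0.074 + 0.071 = 0.181.
P(R ∈ {1, 2}) = 0.440 + 0.181 = 0.621; P(S=1, R ∈ {1, 2}) = 0.112 + 0.024 = 0.136.
P(S=1 | R ∈ {1, 2}) = 0.136/0.621 = 0.2190.

0.2190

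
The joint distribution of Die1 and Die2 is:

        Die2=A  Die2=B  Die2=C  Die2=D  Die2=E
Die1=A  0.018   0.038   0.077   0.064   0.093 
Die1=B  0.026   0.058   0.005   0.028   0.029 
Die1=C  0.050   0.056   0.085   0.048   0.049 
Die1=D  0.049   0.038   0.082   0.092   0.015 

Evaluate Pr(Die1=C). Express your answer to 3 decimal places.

0.288

P(Die1=C) = 0.050 + 0.056 + 0.085 + 0.048 + 0.049 = 0.288.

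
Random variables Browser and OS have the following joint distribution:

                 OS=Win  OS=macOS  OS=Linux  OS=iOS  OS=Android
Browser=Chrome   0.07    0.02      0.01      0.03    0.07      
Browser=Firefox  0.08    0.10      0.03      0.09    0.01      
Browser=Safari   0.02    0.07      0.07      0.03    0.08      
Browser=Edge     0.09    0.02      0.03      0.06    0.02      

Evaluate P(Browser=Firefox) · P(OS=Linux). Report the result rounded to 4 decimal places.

0.0434

P(Browser=Firefox) = 0.08 + 0.10 + 0.03 + 0.09 + 0.01 = 0.31.
P(OS=Linux) = 0.01 + 0.03 + 0.07 + 0.03 = 0.14.
Product: 0.31 × 0.14 = 0.0434.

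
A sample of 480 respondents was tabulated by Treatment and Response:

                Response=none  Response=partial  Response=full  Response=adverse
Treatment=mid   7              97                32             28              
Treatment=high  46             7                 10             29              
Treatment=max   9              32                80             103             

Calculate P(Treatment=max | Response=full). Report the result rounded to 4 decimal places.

0.6557

Total with Response=full: 32 + 10 + 80 = 122.
P(Treatment=max | Response=full) = 80/122 = 0.6557.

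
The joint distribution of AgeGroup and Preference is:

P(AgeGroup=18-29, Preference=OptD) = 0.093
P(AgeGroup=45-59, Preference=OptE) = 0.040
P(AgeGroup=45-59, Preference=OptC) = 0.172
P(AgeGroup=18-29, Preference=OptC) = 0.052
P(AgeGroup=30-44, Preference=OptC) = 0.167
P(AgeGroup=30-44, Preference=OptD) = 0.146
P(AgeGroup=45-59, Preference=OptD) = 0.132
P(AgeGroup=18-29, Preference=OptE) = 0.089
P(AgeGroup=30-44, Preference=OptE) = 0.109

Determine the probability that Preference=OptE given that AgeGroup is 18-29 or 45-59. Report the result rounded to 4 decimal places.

P(AgeGroup=18-29) = 0.052 + 0.093 + 0.089 = 0.234.
P(AgeGroup=45-59) = 0.172 + 0.132 + 0.040 = 0.344.
P(AgeGroup ∈ {18-29, 45-59}) = 0.234 + 0.344 = 0.578; P(Preference=OptE, AgeGroup ∈ {18-29, 45-59}) = 0.089 + 0.040 = 0.129.
P(Preference=OptE | AgeGroup ∈ {18-29, 45-59}) = 0.129/0.578 = 0.2232.

0.2232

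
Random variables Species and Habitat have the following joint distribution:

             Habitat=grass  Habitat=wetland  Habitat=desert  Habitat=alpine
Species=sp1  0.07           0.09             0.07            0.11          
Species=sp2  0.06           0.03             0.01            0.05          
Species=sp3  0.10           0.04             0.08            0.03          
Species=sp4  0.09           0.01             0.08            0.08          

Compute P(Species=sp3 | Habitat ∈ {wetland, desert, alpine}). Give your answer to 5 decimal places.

0.22059

P(Habitat=wetland) = 0.09 + 0.03 + 0.04 + 0.01 = 0.17.
P(Habitat=desert) = 0.07 + 0.01 + 0.08 + 0.08 = 0.24.
P(Habitat=alpine) = 0.11 + 0.05 + 0.03 + 0.08 = 0.27.
P(Habitat ∈ {wetland, desert, alpine}) = 0.17 + 0.24 + 0.27 = 0.68; P(Species=sp3, Habitat ∈ {wetland, desert, alpine}) = 0.04 + 0.08 + 0.03 = 0.15.
P(Species=sp3 | Habitat ∈ {wetland, desert, alpine}) = 0.15/0.68 = 0.22059.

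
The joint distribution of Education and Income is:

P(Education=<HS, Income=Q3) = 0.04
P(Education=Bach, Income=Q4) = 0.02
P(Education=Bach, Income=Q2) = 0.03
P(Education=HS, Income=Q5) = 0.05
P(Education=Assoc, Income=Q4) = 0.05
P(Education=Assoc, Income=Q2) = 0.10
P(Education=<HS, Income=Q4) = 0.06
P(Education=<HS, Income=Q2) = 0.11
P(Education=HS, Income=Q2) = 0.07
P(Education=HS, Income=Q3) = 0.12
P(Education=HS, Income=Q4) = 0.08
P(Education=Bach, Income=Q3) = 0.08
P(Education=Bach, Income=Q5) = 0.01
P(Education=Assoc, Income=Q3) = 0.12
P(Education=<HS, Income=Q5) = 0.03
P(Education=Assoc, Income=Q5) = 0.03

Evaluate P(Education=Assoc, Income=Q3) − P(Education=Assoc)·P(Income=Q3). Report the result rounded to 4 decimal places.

P(Education=Assoc) = 0.10 + 0.12 + 0.05 + 0.03 = 0.30.
P(Income=Q3) = 0.04 + 0.12 + 0.12 + 0.08 = 0.36.
P(Education=Assoc, Income=Q3) − P(Education=Assoc)P(Income=Q3) = 0.12 − 0.30×0.36 = 0.0120.

0.0120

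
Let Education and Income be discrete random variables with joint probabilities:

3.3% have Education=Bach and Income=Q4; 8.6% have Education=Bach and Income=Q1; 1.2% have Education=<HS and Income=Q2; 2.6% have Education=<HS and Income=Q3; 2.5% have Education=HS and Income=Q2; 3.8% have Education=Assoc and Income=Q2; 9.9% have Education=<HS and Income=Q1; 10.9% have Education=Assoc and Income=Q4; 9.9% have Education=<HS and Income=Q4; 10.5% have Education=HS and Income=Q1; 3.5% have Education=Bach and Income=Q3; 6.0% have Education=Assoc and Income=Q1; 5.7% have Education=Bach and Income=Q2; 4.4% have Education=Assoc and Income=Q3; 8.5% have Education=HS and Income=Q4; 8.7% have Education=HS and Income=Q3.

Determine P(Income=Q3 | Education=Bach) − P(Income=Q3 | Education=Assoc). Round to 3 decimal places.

P(Education=Bach) = 0.086 + 0.057 + 0.035 + 0.033 = 0.211; P(Income=Q3 | Education=Bach) = 0.035/0.211 = 0.1659.
P(Education=Assoc) = 0.060 + 0.038 + 0.044 + 0.109 = 0.251; P(Income=Q3 | Education=Assoc) = 0.044/0.251 = 0.1753.
Difference = -0.009.

-0.009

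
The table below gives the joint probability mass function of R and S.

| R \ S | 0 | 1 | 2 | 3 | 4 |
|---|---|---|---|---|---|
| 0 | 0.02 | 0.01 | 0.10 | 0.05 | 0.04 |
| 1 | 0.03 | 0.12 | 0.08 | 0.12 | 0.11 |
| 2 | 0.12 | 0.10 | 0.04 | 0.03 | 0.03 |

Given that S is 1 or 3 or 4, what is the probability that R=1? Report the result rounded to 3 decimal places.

P(S=1) = 0.01 + 0.12 + 0.10 = 0.23.
P(S=3) = 0.05 + 0.12 + 0.03 = 0.20.
P(S=4) = 0.04 + 0.11 + 0.03 = 0.18.
P(S ∈ {1, 3, 4}) = 0.23 + 0.20 + 0.18 = 0.61; P(R=1, S ∈ {1, 3, 4}) = 0.12 + 0.12 + 0.11 = 0.35.
P(R=1 | S ∈ {1, 3, 4}) = 0.35/0.61 = 0.574.

0.574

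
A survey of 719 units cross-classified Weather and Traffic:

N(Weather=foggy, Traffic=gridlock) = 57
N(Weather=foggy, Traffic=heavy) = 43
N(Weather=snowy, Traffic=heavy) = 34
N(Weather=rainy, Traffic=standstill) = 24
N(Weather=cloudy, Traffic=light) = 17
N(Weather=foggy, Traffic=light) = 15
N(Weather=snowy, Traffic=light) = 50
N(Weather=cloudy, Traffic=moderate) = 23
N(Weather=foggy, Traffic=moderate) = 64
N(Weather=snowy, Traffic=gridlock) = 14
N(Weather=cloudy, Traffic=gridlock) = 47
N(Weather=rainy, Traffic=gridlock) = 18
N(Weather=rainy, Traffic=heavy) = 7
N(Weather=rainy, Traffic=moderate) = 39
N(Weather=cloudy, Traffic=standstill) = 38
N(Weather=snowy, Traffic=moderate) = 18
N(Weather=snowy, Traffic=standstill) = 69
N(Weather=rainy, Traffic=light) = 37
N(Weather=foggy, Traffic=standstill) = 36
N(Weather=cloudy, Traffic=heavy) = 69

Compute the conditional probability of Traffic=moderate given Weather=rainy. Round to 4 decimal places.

Total with Weather=rainy: 37 + 39 + 7 + 18 + 24 = 125.
P(Traffic=moderate | Weather=rainy) = 39/125 = 0.3120.

0.3120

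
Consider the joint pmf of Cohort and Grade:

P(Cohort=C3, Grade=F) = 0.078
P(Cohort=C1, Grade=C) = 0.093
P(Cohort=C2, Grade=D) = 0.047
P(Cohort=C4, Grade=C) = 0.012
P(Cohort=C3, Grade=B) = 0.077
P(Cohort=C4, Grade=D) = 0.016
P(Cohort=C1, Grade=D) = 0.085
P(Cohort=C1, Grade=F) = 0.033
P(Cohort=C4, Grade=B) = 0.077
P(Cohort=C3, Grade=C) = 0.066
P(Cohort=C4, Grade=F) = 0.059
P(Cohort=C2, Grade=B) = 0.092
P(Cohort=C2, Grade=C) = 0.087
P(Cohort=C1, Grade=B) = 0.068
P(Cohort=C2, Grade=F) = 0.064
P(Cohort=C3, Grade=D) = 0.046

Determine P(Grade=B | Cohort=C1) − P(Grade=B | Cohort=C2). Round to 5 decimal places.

-0.07351

P(Cohort=C1) = 0.068 + 0.093 + 0.085 + 0.033 = 0.279; P(Grade=B | Cohort=C1) = 0.068/0.279 = 0.243728.
P(Cohort=C2) = 0.092 + 0.087 + 0.047 + 0.064 = 0.290; P(Grade=B | Cohort=C2) = 0.092/0.290 = 0.317241.
Difference = -0.07351.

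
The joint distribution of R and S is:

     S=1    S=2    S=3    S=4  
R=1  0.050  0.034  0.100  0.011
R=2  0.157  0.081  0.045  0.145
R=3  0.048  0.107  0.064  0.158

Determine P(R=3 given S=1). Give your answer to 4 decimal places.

0.1882

P(S=1) = 0.050 + 0.157 + 0.048 = 0.255.
P(R=3 | S=1) = 0.048/0.255 = 0.1882.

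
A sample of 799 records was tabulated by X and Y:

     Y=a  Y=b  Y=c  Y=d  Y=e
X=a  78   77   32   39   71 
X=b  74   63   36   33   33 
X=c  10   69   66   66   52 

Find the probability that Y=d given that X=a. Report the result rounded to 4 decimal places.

0.1313

Total with X=a: 78 + 77 + 32 + 39 + 71 = 297.
P(Y=d | X=a) = 39/297 = 0.1313.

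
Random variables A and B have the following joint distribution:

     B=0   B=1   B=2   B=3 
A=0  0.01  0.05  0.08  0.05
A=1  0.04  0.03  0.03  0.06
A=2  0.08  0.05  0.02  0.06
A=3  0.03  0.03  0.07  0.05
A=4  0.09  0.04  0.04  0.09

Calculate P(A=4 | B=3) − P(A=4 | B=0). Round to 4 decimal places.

-0.0697

P(B=3) = 0.05 + 0.06 + 0.06 + 0.05 + 0.09 = 0.31; P(A=4 | B=3) = 0.09/0.31 = 0.29032.
P(B=0) = 0.01 + 0.04 + 0.08 + 0.03 + 0.09 = 0.25; P(A=4 | B=0) = 0.09/0.25 = 0.36000.
Difference = -0.0697.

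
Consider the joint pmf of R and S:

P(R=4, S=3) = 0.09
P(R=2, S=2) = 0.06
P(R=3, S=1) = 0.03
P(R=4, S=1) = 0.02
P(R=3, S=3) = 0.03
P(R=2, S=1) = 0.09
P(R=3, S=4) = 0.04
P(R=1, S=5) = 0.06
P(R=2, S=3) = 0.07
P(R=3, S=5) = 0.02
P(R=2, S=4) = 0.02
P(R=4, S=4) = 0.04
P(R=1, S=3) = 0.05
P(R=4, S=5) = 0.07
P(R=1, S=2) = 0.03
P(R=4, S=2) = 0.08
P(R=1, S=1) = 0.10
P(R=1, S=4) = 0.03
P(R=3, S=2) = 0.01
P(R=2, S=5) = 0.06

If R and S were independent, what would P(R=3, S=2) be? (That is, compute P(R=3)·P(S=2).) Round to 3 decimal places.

0.023

P(R=3) = 0.03 + 0.01 + 0.03 + 0.04 + 0.02 = 0.13.
P(S=2) = 0.03 + 0.06 + 0.01 + 0.08 = 0.18.
Product: 0.13 × 0.18 = 0.023.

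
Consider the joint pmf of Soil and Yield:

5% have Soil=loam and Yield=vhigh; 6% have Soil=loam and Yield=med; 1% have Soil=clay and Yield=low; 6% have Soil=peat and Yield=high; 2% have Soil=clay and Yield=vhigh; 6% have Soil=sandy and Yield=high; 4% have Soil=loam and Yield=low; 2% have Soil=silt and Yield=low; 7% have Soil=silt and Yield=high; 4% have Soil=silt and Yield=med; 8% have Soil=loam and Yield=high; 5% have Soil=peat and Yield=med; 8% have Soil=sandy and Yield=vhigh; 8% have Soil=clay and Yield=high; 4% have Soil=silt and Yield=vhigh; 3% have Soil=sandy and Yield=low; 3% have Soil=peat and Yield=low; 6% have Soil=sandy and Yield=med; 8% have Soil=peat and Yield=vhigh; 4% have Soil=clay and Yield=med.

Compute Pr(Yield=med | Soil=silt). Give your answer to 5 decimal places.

0.23529

P(Soil=silt) = 0.02 + 0.04 + 0.07 + 0.04 = 0.17.
P(Yield=med | Soil=silt) = 0.04/0.17 = 0.23529.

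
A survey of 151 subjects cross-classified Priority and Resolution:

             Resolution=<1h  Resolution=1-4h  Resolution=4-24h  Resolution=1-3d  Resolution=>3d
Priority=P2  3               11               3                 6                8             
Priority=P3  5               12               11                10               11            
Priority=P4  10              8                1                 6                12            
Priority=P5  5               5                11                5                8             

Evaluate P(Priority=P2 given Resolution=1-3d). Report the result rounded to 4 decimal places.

Total with Resolution=1-3d: 6 + 10 + 6 + 5 = 27.
P(Priority=P2 | Resolution=1-3d) = 6/27 = 0.2222.

0.2222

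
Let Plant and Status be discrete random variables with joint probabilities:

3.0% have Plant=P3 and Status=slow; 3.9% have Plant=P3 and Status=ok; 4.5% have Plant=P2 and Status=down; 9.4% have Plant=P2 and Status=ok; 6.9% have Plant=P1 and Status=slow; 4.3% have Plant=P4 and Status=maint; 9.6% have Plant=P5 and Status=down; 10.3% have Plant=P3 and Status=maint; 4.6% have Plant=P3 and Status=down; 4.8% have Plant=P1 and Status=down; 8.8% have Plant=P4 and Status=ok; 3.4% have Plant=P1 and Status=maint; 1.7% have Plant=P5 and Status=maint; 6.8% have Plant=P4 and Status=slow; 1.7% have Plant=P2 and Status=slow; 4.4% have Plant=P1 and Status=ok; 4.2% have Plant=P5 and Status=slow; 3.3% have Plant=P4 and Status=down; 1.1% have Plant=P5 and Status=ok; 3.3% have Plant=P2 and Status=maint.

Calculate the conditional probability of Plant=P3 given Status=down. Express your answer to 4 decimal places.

0.1716

P(Status=down) = 0.048 + 0.045 + 0.046 + 0.033 + 0.096 = 0.268.
P(Plant=P3 | Status=down) = 0.046/0.268 = 0.1716.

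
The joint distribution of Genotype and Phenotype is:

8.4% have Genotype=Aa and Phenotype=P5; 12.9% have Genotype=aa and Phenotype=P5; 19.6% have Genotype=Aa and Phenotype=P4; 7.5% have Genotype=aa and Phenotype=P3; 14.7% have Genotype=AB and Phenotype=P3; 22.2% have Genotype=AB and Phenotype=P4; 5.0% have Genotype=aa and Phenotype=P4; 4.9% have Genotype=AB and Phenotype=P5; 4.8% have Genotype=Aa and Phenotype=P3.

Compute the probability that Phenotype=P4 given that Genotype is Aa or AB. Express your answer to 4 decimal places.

0.5603

P(Genotype=Aa) = 0.048 + 0.196 + 0.084 = 0.328.
P(Genotype=AB) = 0.147 + 0.222 + 0.049 = 0.418.
P(Genotype ∈ {Aa, AB}) = 0.328 + 0.418 = 0.746; P(Phenotype=P4, Genotype ∈ {Aa, AB}) = 0.196 + 0.222 = 0.418.
P(Phenotype=P4 | Genotype ∈ {Aa, AB}) = 0.418/0.746 = 0.5603.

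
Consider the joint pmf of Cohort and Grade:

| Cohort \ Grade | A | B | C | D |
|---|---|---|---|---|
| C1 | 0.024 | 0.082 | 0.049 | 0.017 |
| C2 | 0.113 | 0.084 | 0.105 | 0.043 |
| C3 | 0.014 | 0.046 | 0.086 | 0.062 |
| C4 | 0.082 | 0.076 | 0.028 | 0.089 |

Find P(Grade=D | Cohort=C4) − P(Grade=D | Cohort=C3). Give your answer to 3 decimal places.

0.026

P(Cohort=C4) = 0.082 + 0.076 + 0.028 + 0.089 = 0.275; P(Grade=D | Cohort=C4) = 0.089/0.275 = 0.3236.
P(Cohort=C3) = 0.014 + 0.046 + 0.086 + 0.062 = 0.208; P(Grade=D | Cohort=C3) = 0.062/0.208 = 0.2981.
Difference = 0.026.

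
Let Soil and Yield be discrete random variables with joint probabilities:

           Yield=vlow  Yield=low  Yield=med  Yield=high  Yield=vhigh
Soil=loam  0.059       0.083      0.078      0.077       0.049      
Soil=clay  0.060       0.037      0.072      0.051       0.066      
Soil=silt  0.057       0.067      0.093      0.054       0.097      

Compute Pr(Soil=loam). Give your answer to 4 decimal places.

0.3460

P(Soil=loam) = 0.059 + 0.083 + 0.078 + 0.077 + 0.049 = 0.346.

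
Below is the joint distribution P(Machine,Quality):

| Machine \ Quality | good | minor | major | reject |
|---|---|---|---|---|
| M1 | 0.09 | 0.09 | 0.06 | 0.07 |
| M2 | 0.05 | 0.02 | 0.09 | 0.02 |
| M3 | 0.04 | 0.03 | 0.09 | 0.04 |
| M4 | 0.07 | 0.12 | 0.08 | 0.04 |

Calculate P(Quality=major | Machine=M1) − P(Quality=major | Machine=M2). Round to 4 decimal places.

-0.3065

P(Machine=M1) = 0.09 + 0.09 + 0.06 + 0.07 = 0.31; P(Quality=major | Machine=M1) = 0.06/0.31 = 0.19355.
P(Machine=M2) = 0.05 + 0.02 + 0.09 + 0.02 = 0.18; P(Quality=major | Machine=M2) = 0.09/0.18 = 0.50000.
Difference = -0.3065.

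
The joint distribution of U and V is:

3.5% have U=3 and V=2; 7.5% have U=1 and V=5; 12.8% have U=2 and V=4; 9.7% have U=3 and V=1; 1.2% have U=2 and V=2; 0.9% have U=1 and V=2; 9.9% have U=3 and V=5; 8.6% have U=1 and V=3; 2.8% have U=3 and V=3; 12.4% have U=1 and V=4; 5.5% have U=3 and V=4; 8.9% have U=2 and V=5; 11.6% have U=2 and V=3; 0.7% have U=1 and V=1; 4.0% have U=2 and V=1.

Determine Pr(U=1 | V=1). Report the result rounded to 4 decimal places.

0.0486

P(V=1) = 0.007 + 0.040 + 0.097 = 0.144.
P(U=1 | V=1) = 0.007/0.144 = 0.0486.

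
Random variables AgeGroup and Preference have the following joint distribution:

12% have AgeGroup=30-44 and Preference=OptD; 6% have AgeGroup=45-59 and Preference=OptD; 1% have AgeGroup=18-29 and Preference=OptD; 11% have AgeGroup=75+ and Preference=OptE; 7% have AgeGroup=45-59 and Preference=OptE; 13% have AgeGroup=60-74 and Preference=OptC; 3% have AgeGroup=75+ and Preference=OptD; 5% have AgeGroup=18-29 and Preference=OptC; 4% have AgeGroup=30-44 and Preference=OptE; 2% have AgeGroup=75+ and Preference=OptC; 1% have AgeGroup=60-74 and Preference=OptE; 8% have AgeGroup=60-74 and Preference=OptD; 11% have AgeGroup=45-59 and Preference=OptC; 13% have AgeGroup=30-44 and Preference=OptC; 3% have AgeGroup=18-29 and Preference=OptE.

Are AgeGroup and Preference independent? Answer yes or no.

no

P(AgeGroup=75+) = 0.16 and P(Preference=OptE) = 0.26, so their product is 0.0416, but P(AgeGroup=75+, Preference=OptE) = 0.11. Since these differ, AgeGroup and Preference are not independent.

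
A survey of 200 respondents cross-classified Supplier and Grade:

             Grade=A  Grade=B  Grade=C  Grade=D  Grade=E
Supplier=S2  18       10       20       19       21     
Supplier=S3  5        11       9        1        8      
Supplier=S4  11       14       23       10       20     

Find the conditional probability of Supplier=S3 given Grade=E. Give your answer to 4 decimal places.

0.1633

Total with Grade=E: 21 + 8 + 20 = 49.
P(Supplier=S3 | Grade=E) = 8/49 = 0.1633.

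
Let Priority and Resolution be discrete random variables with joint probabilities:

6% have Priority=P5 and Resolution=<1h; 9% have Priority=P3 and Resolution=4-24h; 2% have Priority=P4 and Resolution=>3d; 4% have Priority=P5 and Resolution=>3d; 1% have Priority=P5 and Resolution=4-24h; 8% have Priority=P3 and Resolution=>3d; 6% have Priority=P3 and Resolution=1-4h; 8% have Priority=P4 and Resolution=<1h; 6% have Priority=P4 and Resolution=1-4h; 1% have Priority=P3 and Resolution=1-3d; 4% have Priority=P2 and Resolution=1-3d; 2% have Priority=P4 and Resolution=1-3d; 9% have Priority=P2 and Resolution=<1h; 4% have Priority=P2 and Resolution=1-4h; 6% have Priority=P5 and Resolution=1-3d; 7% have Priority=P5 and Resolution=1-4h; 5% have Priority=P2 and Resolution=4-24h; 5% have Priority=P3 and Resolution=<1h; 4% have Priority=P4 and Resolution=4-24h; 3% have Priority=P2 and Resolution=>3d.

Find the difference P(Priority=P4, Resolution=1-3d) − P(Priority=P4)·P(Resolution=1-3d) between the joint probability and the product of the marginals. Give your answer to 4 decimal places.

P(Priority=P4) = 0.08 + 0.06 + 0.04 + 0.02 + 0.02 = 0.22.
P(Resolution=1-3d) = 0.04 + 0.01 + 0.02 + 0.06 = 0.13.
P(Priority=P4, Resolution=1-3d) − P(Priority=P4)P(Resolution=1-3d) = 0.02 − 0.22×0.13 = -0.0086.

-0.0086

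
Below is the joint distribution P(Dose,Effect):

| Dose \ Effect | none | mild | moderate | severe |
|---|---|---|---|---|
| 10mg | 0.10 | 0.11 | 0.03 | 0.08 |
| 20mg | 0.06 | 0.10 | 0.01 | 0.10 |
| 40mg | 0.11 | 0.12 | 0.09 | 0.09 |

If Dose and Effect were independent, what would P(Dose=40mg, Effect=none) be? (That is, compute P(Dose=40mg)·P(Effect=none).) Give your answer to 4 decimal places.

P(Dose=40mg) = 0.11 + 0.12 + 0.09 + 0.09 = 0.41.
P(Effect=none) = 0.10 + 0.06 + 0.11 = 0.27.
Product: 0.41 × 0.27 = 0.1107.

0.1107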